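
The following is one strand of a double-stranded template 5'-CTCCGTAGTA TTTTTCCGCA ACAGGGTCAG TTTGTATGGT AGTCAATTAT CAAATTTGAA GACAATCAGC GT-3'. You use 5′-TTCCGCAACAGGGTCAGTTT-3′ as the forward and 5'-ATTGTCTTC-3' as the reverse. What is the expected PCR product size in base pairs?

Forward primer TTCCGCAACAGGGTCAGTTT is found on the top strand at positions 14–33.
Reverse complement of the reverse primer: GAAGACAAT. This occurs on the top strand at positions 58–66.
Amplicon spans positions 14–66: 53 bp.

53 bp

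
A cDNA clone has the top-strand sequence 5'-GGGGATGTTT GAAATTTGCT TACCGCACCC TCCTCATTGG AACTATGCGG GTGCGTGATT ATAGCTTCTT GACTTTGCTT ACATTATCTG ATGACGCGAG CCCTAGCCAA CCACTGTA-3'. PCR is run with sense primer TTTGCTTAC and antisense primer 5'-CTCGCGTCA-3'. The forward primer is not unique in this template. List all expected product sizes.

86 bp, 27 bp

The forward primer TTTGCTTAC matches the top strand at positions 15–23, 74–82.
The reverse primer's reverse complement is TGACGCGAG, matching at positions 92–100.
Each forward site pairs with the reverse site to give a product ending at position 100: sizes 86, 27 bp.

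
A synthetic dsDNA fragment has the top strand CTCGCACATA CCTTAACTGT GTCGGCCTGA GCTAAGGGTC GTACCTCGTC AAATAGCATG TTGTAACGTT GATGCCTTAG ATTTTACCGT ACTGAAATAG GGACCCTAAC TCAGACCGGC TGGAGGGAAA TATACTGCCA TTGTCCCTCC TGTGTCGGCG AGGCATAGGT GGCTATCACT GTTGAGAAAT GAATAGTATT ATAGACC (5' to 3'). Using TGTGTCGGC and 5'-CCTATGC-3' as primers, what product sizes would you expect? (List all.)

152 bp, 19 bp

The forward primer TGTGTCGGC matches the top strand at positions 18–26, 151–159.
The reverse primer's reverse complement is GCATAGG, matching at positions 163–169.
Each forward site pairs with the reverse site to give a product ending at position 169: sizes 152, 19 bp.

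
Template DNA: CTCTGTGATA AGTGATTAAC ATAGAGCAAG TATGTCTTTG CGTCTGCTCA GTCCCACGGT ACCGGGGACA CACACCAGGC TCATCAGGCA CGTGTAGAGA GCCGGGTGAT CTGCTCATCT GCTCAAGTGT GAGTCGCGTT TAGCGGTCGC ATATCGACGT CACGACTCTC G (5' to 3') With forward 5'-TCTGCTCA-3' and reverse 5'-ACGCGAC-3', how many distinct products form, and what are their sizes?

Three products: 97 bp, 30 bp, 22 bp

The forward primer TCTGCTCA matches the top strand at positions 43–50, 110–117, 118–125.
The reverse primer's reverse complement is GTCGCGT, matching at positions 133–139.
Each forward site pairs with the reverse site to give a product ending at position 139: sizes 97, 30, 22 bp.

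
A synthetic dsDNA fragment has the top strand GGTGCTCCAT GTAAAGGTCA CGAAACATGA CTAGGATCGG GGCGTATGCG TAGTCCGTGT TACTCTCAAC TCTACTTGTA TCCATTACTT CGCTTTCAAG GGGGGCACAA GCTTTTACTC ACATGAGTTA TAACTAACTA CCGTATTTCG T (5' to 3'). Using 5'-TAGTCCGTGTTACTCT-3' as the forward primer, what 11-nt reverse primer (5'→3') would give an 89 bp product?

5'-AGTTAGTTATA-3'

The forward primer binds at positions 51–66, so an 89 bp product ends at position 51 + 89 − 1 = 139.
The reverse primer anneals to the top strand over positions 129–139, i.e. to TATAACTAACT.
Its sequence written 5'→3' is the reverse complement: AGTTAGTTATA.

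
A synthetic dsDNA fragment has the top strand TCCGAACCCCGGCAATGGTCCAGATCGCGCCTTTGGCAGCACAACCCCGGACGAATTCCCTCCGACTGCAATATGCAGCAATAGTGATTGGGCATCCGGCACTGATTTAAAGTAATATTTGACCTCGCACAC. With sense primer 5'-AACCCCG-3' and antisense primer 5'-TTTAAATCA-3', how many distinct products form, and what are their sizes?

Two products: 107 bp, 69 bp

The forward primer AACCCCG matches the top strand at positions 5–11, 43–49.
The reverse primer's reverse complement is TGATTTAAA, matching at positions 103–111.
Each forward site pairs with the reverse site to give a product ending at position 111: sizes 107, 69 bp.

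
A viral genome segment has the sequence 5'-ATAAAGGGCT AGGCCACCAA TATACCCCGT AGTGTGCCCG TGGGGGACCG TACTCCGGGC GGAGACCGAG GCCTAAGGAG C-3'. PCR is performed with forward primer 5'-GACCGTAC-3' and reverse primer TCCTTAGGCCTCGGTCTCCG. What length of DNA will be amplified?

Forward primer GACCGTAC is found on the top strand at positions 46–53.
The reverse primer's reverse complement is CGGAGACCGAGGCCTAAGGA, which matches the template at positions 60–79.
Product length = (reverse-primer end) − (forward-primer start) + 1 = 79 − 46 + 1 = 34 bp.

34 bp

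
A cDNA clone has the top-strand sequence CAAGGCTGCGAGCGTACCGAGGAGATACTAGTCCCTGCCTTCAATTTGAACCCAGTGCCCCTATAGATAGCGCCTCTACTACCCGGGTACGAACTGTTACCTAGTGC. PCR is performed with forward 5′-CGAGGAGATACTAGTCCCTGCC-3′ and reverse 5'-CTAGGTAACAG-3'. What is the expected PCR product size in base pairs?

87 bp

Scanning the template, CGAGGAGATACTAGTCCCTGCC occurs at positions 18–39; this primer anneals to the bottom strand there with its 3' end pointing downstream.
The reverse primer's reverse complement is CTGTTACCTAG, which matches the template at positions 94–104.
Amplicon spans positions 18–104: 87 bp.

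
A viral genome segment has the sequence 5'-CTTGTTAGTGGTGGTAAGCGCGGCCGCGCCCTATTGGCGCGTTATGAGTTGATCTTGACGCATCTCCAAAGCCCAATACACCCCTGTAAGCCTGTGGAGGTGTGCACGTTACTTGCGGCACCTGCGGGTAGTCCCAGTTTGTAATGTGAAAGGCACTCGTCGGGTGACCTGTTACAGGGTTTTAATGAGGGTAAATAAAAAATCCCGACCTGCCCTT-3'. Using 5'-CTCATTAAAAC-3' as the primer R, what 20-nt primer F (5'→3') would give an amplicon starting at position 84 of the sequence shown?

5'-CTGTAAGCCTGTGGAGGTGT-3'

The reverse primer's reverse complement GTTTTAATGAG matches the template at positions 179–189; the product starts at position 84.
The forward primer is identical to the top strand over positions 84–103: CTGTAAGCCTGTGGAGGTGT.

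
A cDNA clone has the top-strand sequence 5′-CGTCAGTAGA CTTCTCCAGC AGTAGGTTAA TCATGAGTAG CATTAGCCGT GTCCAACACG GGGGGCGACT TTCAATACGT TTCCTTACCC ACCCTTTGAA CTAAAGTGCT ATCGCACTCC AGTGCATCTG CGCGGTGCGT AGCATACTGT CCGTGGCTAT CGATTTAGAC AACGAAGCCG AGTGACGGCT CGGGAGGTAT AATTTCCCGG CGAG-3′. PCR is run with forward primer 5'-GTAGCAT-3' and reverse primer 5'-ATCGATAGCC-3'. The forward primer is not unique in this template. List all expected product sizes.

128 bp, 26 bp

The forward primer GTAGCAT matches the top strand at positions 37–43, 139–145.
The reverse primer's reverse complement is GGCTATCGAT, matching at positions 155–164.
Each forward site pairs with the reverse site to give a product ending at position 164: sizes 128, 26 bp.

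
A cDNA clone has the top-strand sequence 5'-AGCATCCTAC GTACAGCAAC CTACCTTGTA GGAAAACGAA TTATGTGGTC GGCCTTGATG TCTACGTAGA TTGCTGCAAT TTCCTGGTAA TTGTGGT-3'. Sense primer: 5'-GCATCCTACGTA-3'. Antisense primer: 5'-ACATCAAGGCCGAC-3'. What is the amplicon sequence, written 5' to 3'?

5'-GCATCCTACGTACAGCAACCTACCTTGTAGGAAAACGAATTATGTGGTCGGCCTTGATGT-3'

Scanning the template, GCATCCTACGTA occurs at positions 2–13; this primer anneals to the bottom strand there with its 3' end pointing downstream.
Reverse complement of the reverse primer: GTCGGCCTTGATGT. This occurs on the top strand at positions 48–61.
The product is the template from position 2 through 61 (60 bp).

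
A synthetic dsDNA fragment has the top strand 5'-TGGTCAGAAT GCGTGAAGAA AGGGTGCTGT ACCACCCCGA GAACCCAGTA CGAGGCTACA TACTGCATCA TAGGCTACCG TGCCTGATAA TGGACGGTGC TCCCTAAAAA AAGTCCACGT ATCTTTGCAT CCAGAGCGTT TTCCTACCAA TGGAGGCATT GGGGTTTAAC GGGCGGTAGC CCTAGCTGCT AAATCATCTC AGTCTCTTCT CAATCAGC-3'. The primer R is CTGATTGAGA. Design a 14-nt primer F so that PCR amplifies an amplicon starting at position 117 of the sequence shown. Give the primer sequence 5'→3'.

The reverse primer's reverse complement TCTCAATCAG matches the template at positions 208–217; the product starts at position 117.
The forward primer is identical to the top strand over positions 117–130: ACGTATCTTTGCAT.

5'-ACGTATCTTTGCAT-3'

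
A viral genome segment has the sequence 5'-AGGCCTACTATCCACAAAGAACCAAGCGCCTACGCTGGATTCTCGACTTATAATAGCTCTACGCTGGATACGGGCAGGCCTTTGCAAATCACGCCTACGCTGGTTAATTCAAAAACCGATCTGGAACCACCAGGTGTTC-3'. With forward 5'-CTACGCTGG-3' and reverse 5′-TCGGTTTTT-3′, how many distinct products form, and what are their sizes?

The forward primer CTACGCTGG matches the top strand at positions 30–38, 59–67, 95–103.
The reverse primer's reverse complement is AAAAACCGA, matching at positions 111–119.
Each forward site pairs with the reverse site to give a product ending at position 119: sizes 90, 61, 25 bp.

Three products: 90 bp, 61 bp, 25 bp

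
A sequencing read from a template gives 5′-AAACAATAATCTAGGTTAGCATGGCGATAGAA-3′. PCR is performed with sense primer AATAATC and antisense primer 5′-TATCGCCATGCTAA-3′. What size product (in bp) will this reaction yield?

The forward primer matches the template at positions 5–11.
Reverse complement of the reverse primer: TTAGCATGGCGATA. This occurs on the top strand at positions 16–29.
Amplicon spans positions 5–29: 25 bp.

25 bp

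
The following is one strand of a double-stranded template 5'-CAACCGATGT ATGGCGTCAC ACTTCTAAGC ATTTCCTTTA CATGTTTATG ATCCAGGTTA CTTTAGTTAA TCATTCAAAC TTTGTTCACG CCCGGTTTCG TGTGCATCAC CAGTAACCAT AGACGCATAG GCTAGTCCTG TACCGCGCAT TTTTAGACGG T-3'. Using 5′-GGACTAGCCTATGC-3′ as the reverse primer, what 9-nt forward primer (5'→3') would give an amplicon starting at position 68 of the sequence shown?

5'-TAATCATTC-3'

The reverse primer's reverse complement GCATAGGCTAGTCC matches the template at positions 125–138; the product starts at position 68.
The forward primer is identical to the top strand over positions 68–76: TAATCATTC.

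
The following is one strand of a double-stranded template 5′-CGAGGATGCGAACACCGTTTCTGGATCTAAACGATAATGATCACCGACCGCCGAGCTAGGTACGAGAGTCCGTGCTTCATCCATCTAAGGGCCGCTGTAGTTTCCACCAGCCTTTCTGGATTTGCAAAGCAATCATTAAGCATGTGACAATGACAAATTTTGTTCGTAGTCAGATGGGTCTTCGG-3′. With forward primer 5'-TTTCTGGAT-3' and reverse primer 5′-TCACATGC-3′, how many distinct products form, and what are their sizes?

The forward primer TTTCTGGAT matches the top strand at positions 18–26, 113–121.
The reverse primer's reverse complement is GCATGTGA, matching at positions 140–147.
Each forward site pairs with the reverse site to give a product ending at position 147: sizes 130, 35 bp.

Two products: 130 bp, 35 bp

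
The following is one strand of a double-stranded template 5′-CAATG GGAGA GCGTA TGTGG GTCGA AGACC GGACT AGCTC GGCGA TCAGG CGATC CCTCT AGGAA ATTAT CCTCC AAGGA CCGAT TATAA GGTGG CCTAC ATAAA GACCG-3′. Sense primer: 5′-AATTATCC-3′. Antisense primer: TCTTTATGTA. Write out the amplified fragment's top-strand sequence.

The forward primer matches the template at positions 65–72.
Reverse complement of the reverse primer: TACATAAAGA. This occurs on the top strand at positions 98–107.
The product is the template from position 65 through 107 (43 bp).

5'-AATTATCCTCCAAGGACCGATTATAAGGTGGCCTACATAAAGA-3'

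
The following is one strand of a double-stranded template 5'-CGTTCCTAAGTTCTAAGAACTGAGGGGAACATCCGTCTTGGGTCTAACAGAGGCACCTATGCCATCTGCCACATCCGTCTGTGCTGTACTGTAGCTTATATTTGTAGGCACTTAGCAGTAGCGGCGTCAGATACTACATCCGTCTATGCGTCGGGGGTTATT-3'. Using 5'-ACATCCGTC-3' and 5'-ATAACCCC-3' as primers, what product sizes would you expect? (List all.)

133 bp, 91 bp, 26 bp

The forward primer ACATCCGTC matches the top strand at positions 29–37, 71–79, 136–144.
The reverse primer's reverse complement is GGGGTTAT, matching at positions 154–161.
Each forward site pairs with the reverse site to give a product ending at position 161: sizes 133, 91, 26 bp.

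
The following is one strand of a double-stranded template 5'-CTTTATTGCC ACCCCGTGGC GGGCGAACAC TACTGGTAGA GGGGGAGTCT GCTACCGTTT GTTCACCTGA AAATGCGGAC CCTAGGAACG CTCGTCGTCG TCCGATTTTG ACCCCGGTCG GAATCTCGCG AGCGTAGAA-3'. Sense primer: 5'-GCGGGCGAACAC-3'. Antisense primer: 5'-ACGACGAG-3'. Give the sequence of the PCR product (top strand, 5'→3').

5'-GCGGGCGAACACTACTGGTAGAGGGGGAGTCTGCTACCGTTTGTTCACCTGAAAATGCGGACCCTAGGAACGCTCGTCGT-3'

Scanning the template, GCGGGCGAACAC occurs at positions 19–30; this primer anneals to the bottom strand there with its 3' end pointing downstream.
Taking the reverse complement of ACGACGAG gives CTCGTCGT, found at positions 91–98 on the template; the primer anneals here to the top strand with its 3' end pointing upstream.
The product is the template from position 19 through 98 (80 bp).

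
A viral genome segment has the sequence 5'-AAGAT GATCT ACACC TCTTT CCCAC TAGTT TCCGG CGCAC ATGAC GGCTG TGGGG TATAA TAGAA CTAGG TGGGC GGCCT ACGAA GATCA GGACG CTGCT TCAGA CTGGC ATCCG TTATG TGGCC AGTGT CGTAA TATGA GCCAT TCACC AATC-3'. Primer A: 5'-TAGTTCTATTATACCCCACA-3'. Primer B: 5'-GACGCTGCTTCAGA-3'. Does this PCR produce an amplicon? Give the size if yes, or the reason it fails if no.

Primer A (TAGTTCTATTATACCCCACA) has reverse complement TGTGGGGTATAATAGAACTA, which matches the top strand at positions 49–68; primer A anneals to the top strand there with its 3' end pointing upstream toward position 49.
Primer B (GACGCTGCTTCAGA) matches the top strand directly at positions 92–105; it anneals to the bottom strand with its 3' end pointing downstream toward position 105.
The 3' ends diverge (primer A extends toward position 1, primer B toward position 154), so the primers never converge on a shared product.

No product — the primers' 3' ends point away from each other.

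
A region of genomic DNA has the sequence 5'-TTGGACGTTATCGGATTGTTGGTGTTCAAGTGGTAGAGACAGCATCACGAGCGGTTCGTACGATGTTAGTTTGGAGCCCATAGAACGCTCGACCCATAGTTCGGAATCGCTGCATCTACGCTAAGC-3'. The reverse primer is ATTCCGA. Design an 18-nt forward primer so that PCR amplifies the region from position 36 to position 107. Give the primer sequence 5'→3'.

The reverse primer's reverse complement TCGGAAT matches the template at positions 101–107; the product starts at position 36.
The forward primer is identical to the top strand over positions 36–53: GAGACAGCATCACGAGCG.

5'-GAGACAGCATCACGAGCG-3'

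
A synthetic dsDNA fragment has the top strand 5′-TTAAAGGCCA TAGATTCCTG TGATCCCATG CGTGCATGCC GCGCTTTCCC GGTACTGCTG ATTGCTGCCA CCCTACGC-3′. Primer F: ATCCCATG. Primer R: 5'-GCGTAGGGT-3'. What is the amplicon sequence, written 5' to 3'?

Scanning the template, ATCCCATG occurs at positions 23–30; this primer anneals to the bottom strand there with its 3' end pointing downstream.
Reverse complement of the reverse primer: ACCCTACGC. This occurs on the top strand at positions 70–78.
The product is the template from position 23 through 78 (56 bp).

5'-ATCCCATGCGTGCATGCCGCGCTTTCCCGGTACTGCTGATTGCTGCCACCCTACGC-3'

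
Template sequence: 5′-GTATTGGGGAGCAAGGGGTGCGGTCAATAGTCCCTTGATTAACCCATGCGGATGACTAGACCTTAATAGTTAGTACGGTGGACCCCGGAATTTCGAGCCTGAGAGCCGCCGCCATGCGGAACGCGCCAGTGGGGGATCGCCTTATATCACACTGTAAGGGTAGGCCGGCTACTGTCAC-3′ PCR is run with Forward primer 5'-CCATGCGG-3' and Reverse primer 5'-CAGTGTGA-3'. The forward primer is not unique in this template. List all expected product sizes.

The forward primer CCATGCGG matches the top strand at positions 44–51, 112–119.
The reverse primer's reverse complement is TCACACTG, matching at positions 147–154.
Each forward site pairs with the reverse site to give a product ending at position 154: sizes 111, 43 bp.

111 bp, 43 bp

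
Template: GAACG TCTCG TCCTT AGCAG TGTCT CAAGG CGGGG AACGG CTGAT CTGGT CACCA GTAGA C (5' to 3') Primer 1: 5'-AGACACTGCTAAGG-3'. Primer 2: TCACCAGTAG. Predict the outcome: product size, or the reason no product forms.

No product — the primers' 3' ends point away from each other.

Primer 1 (AGACACTGCTAAGG) has reverse complement CCTTAGCAGTGTCT, which matches the top strand at positions 12–25; primer 1 anneals to the top strand there with its 3' end pointing upstream toward position 12.
Primer 2 (TCACCAGTAG) matches the top strand directly at positions 50–59; it anneals to the bottom strand with its 3' end pointing downstream toward position 59.
The 3' ends diverge (primer 1 extends toward position 1, primer 2 toward position 61), so the primers never converge on a shared product.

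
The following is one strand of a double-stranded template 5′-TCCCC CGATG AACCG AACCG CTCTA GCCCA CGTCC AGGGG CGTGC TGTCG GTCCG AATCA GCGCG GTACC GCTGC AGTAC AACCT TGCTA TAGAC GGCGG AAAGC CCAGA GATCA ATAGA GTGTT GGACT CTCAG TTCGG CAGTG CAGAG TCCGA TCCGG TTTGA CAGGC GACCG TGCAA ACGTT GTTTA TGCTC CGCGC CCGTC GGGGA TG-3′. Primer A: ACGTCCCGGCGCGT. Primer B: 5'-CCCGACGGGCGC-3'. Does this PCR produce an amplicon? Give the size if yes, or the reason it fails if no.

Primer A (ACGTCCCGGCGCGT) does not match the top strand, and its reverse complement ACGCGCCGGGACGT does not match either.
With no annealing site for primer A, no amplification occurs.

No product — primer A has no binding site in the template.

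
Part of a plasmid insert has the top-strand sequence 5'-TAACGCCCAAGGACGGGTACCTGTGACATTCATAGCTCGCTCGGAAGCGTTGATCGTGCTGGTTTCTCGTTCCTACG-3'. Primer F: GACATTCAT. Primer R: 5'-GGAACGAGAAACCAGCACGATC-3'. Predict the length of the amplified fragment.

49 bp

Forward primer GACATTCAT is found on the top strand at positions 25–33.
The reverse primer's reverse complement is GATCGTGCTGGTTTCTCGTTCC, which matches the template at positions 52–73.
The product runs from position 25 to position 73, so its length is 73 − 25 + 1 = 49 bp.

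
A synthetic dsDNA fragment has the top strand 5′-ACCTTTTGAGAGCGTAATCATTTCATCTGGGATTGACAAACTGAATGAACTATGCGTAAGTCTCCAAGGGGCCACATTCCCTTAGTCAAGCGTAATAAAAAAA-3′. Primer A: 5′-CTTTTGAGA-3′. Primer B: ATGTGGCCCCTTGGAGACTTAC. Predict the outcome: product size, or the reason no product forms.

Yes — a 75 bp product.

Primer A (CTTTTGAGA) matches the top strand at positions 3–11; it acts as a forward primer.
Primer B's reverse complement is GTAAGTCTCCAAGGGGCCACAT, matching the top strand at positions 56–77; it acts as a reverse primer.
The 3' ends face each other across positions 3–77, giving a 75 bp product.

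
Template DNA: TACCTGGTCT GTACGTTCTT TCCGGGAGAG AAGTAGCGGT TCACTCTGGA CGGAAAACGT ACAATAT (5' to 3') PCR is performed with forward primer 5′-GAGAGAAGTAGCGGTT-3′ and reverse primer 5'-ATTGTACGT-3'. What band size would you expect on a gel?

40 bp

Scanning the template, GAGAGAAGTAGCGGTT occurs at positions 26–41; this primer anneals to the bottom strand there with its 3' end pointing downstream.
Reverse complement of the reverse primer: ACGTACAAT. This occurs on the top strand at positions 57–65.
The product runs from position 26 to position 65, so its length is 65 − 26 + 1 = 40 bp.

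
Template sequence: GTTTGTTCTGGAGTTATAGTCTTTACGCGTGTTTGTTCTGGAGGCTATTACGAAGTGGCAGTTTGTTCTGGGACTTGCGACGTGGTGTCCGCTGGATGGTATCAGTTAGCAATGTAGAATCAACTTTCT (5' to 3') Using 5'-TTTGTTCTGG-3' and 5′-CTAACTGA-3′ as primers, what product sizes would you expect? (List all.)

The forward primer TTTGTTCTGG matches the top strand at positions 2–11, 32–41, 62–71.
The reverse primer's reverse complement is TCAGTTAG, matching at positions 102–109.
Each forward site pairs with the reverse site to give a product ending at position 109: sizes 108, 78, 48 bp.

108 bp, 78 bp, 48 bp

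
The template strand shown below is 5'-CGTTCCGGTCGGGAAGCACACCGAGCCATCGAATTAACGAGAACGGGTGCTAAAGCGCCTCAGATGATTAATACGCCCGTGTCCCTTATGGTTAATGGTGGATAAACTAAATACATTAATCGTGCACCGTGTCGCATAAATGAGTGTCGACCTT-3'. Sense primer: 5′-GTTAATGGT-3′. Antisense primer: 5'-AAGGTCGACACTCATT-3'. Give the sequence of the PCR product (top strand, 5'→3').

Forward primer GTTAATGGT is found on the top strand at positions 91–99.
Reverse complement of the reverse primer: AATGAGTGTCGACCTT. This occurs on the top strand at positions 139–154.
The product is the template from position 91 through 154 (64 bp).

5'-GTTAATGGTGGATAAACTAAATACATTAATCGTGCACCGTGTCGCATAAATGAGTGTCGACCTT-3'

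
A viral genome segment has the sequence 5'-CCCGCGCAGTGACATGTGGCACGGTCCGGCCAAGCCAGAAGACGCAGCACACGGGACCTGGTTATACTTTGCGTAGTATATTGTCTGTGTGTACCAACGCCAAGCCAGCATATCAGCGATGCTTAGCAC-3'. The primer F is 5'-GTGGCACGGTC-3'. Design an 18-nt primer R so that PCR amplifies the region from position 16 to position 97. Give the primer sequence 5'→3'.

5'-TTGGTACACACAGACAAT-3'

The product's 3' end on the top strand is position 97.
The reverse primer anneals to the top strand over positions 80–97, i.e. to ATTGTCTGTGTGTACCAA.
Its sequence written 5'→3' is the reverse complement: TTGGTACACACAGACAAT.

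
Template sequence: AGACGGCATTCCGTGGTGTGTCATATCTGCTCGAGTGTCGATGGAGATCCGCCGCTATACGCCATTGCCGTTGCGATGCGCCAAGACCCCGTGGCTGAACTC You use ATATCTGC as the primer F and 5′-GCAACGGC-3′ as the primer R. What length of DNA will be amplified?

Forward primer ATATCTGC is found on the top strand at positions 23–30.
The reverse primer's reverse complement is GCCGTTGC, which matches the template at positions 67–74.
Product length = (reverse-primer end) − (forward-primer start) + 1 = 74 − 23 + 1 = 52 bp.

52 bp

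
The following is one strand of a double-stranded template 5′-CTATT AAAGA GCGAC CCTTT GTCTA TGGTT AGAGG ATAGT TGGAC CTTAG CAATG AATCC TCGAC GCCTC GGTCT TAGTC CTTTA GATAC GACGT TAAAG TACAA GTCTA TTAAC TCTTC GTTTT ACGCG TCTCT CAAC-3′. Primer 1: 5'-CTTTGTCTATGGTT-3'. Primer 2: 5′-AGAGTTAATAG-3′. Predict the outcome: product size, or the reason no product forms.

Yes — a 102 bp product.

Primer 1 (CTTTGTCTATGGTT) matches the top strand at positions 17–30; it acts as a forward primer.
Primer 2's reverse complement is CTATTAACTCT, matching the top strand at positions 108–118; it acts as a reverse primer.
The 3' ends face each other across positions 17–118, giving a 102 bp product.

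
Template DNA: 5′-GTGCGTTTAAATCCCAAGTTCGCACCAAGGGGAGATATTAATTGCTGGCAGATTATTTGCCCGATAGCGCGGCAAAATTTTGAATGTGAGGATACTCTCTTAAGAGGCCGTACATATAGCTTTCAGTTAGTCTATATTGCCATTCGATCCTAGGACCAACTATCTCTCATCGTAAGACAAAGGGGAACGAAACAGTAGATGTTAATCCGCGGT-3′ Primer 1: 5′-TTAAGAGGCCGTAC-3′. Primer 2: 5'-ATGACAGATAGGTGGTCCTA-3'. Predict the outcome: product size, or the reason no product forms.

No product — primer 2 has no binding site in the template.

Primer 2 (ATGACAGATAGGTGGTCCTA) does not match the top strand, and its reverse complement TAGGACCACCTATCTGTCAT does not match either.
With no annealing site for primer 2, no amplification occurs.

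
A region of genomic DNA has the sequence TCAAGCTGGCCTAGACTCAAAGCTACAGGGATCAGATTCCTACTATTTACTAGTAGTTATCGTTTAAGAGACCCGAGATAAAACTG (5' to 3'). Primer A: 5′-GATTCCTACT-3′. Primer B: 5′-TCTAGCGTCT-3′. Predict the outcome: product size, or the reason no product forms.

Primer B (TCTAGCGTCT) does not match the top strand, and its reverse complement AGACGCTAGA does not match either.
With no annealing site for primer B, no amplification occurs.

No product — primer B has no binding site in the template.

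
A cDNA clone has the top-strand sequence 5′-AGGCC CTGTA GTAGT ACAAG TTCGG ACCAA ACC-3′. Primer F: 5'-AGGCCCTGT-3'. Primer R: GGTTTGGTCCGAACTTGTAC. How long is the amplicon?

Scanning the template, AGGCCCTGT occurs at positions 1–9; this primer anneals to the bottom strand there with its 3' end pointing downstream.
Taking the reverse complement of GGTTTGGTCCGAACTTGTAC gives GTACAAGTTCGGACCAAACC, found at positions 14–33 on the template; the primer anneals here to the top strand with its 3' end pointing upstream.
Amplicon spans positions 1–33: 33 bp.

33 bp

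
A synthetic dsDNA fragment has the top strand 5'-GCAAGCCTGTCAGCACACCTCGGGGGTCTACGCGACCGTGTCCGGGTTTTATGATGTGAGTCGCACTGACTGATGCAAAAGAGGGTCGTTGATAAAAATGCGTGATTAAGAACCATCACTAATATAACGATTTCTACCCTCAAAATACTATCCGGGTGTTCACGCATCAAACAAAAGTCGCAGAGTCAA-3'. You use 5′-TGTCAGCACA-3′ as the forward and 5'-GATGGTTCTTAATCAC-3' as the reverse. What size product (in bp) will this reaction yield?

The forward primer matches the template at positions 8–17.
Reverse complement of the reverse primer: GTGATTAAGAACCATC. This occurs on the top strand at positions 102–117.
Amplicon spans positions 8–117: 110 bp.

110 bp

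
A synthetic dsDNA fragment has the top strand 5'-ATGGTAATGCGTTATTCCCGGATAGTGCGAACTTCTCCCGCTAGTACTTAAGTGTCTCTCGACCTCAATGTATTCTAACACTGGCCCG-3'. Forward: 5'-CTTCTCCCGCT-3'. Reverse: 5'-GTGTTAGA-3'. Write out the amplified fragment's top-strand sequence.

Forward primer CTTCTCCCGCT is found on the top strand at positions 32–42.
Reverse complement of the reverse primer: TCTAACAC. This occurs on the top strand at positions 74–81.
The product is the template from position 32 through 81 (50 bp).

5'-CTTCTCCCGCTAGTACTTAAGTGTCTCTCGACCTCAATGTATTCTAACAC-3'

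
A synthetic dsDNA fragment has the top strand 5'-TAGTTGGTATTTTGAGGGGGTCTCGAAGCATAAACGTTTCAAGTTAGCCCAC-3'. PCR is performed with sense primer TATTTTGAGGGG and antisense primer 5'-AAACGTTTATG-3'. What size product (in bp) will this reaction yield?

Scanning the template, TATTTTGAGGGG occurs at positions 8–19; this primer anneals to the bottom strand there with its 3' end pointing downstream.
Reverse complement of the reverse primer: CATAAACGTTT. This occurs on the top strand at positions 29–39.
Product length = (reverse-primer end) − (forward-primer start) + 1 = 39 − 8 + 1 = 32 bp.

32 bp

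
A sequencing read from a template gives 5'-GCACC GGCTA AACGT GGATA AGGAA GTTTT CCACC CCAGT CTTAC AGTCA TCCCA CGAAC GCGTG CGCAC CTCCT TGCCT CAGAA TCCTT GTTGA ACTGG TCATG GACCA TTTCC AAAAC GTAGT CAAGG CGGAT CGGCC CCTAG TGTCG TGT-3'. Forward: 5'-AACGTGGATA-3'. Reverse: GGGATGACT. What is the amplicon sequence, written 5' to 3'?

5'-AACGTGGATAAGGAAGTTTTCCACCCCAGTCTTACAGTCATCCC-3'

The forward primer matches the template at positions 11–20.
The reverse primer's reverse complement is AGTCATCCC, which matches the template at positions 46–54.
The product is the template from position 11 through 54 (44 bp).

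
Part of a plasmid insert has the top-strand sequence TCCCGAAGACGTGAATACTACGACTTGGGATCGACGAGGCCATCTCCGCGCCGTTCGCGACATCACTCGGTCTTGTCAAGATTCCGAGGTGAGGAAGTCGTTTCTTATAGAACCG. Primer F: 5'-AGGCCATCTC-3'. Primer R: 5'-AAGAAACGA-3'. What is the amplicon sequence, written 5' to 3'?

5'-AGGCCATCTCCGCGCCGTTCGCGACATCACTCGGTCTTGTCAAGATTCCGAGGTGAGGAAGTCGTTTCTT-3'

Scanning the template, AGGCCATCTC occurs at positions 37–46; this primer anneals to the bottom strand there with its 3' end pointing downstream.
Taking the reverse complement of AAGAAACGA gives TCGTTTCTT, found at positions 98–106 on the template; the primer anneals here to the top strand with its 3' end pointing upstream.
The product is the template from position 37 through 106 (70 bp).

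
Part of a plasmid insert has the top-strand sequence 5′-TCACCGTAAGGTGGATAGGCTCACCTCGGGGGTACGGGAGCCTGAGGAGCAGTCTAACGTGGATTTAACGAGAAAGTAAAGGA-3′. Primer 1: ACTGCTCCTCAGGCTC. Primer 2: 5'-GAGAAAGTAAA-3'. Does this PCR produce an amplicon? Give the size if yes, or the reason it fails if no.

No product — the primers' 3' ends point away from each other.

Primer 1 (ACTGCTCCTCAGGCTC) has reverse complement GAGCCTGAGGAGCAGT, which matches the top strand at positions 38–53; primer 1 anneals to the top strand there with its 3' end pointing upstream toward position 38.
Primer 2 (GAGAAAGTAAA) matches the top strand directly at positions 70–80; it anneals to the bottom strand with its 3' end pointing downstream toward position 80.
The 3' ends diverge (primer 1 extends toward position 1, primer 2 toward position 83), so the primers never converge on a shared product.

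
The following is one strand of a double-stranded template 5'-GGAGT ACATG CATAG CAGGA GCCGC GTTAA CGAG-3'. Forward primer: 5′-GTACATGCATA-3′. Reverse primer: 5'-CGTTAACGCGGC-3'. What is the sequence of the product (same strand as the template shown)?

Forward primer GTACATGCATA is found on the top strand at positions 4–14.
Reverse complement of the reverse primer: GCCGCGTTAACG. This occurs on the top strand at positions 21–32.
The product is the template from position 4 through 32 (29 bp).

5'-GTACATGCATAGCAGGAGCCGCGTTAACG-3'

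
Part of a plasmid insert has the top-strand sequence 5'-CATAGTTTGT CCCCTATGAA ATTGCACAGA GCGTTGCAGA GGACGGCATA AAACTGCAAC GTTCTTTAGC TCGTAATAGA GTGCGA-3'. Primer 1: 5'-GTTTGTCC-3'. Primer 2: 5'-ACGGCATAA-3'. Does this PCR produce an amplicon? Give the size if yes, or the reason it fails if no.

No product — both primers anneal to the same strand and extend in the same direction.

Primer 1 (GTTTGTCC) matches the top strand at positions 5–12 (3' end points downstream).
Primer 2 (ACGGCATAA) also matches the top strand directly, at positions 43–51 — its reverse complement TTATGCCGT is not present.
Both primers anneal to the bottom strand with 3' ends pointing the same way, so neither can prime synthesis back toward the other.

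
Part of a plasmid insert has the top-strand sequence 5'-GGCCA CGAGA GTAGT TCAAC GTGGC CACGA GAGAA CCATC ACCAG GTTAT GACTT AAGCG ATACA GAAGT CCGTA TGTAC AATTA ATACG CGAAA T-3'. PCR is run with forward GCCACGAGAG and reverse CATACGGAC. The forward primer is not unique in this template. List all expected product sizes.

The forward primer GCCACGAGAG matches the top strand at positions 2–11, 24–33.
The reverse primer's reverse complement is GTCCGTATG, matching at positions 69–77.
Each forward site pairs with the reverse site to give a product ending at position 77: sizes 76, 54 bp.

76 bp, 54 bp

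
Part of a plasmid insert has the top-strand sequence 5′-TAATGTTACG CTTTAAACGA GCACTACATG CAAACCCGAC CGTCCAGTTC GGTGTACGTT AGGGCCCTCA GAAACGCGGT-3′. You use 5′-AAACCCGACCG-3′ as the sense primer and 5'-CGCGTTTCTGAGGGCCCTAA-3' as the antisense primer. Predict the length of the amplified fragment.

Forward primer AAACCCGACCG is found on the top strand at positions 32–42.
Reverse complement of the reverse primer: TTAGGGCCCTCAGAAACGCG. This occurs on the top strand at positions 59–78.
The product runs from position 32 to position 78, so its length is 78 − 32 + 1 = 47 bp.

47 bp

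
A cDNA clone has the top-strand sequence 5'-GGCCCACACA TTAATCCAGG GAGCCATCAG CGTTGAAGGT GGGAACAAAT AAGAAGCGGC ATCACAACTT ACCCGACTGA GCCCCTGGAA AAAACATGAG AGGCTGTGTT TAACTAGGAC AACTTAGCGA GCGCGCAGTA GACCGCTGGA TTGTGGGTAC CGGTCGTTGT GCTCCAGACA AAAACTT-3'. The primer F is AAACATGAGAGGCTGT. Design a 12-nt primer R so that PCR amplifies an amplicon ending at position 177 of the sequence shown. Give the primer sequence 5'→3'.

5'-CTGGAGCACAAC-3'

The forward primer binds at positions 92–107; the product's 3' end on the top strand is position 177.
The reverse primer anneals to the top strand over positions 166–177, i.e. to GTTGTGCTCCAG.
Its sequence written 5'→3' is the reverse complement: CTGGAGCACAAC.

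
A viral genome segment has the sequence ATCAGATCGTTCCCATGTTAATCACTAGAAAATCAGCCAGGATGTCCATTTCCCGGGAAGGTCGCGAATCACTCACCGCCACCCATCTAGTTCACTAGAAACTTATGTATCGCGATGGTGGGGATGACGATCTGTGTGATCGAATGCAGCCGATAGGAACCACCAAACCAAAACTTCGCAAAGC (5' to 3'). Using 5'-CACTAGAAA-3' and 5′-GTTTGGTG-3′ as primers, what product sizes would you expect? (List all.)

146 bp, 76 bp

The forward primer CACTAGAAA matches the top strand at positions 23–31, 93–101.
The reverse primer's reverse complement is CACCAAAC, matching at positions 161–168.
Each forward site pairs with the reverse site to give a product ending at position 168: sizes 146, 76 bp.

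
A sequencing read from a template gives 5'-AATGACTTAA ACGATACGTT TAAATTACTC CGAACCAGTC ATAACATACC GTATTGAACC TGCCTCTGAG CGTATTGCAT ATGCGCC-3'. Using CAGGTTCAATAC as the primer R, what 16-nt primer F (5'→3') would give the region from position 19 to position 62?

The reverse primer's reverse complement GTATTGAACCTG matches the template at positions 51–62; the product starts at position 19.
The forward primer is identical to the top strand over positions 19–34: TTTAAATTACTCCGAA.

5'-TTTAAATTACTCCGAA-3'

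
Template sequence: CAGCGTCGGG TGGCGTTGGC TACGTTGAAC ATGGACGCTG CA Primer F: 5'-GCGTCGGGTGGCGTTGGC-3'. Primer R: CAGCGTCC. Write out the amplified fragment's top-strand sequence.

5'-GCGTCGGGTGGCGTTGGCTACGTTGAACATGGACGCTG-3'

Scanning the template, GCGTCGGGTGGCGTTGGC occurs at positions 3–20; this primer anneals to the bottom strand there with its 3' end pointing downstream.
Reverse complement of the reverse primer: GGACGCTG. This occurs on the top strand at positions 33–40.
The product is the template from position 3 through 40 (38 bp).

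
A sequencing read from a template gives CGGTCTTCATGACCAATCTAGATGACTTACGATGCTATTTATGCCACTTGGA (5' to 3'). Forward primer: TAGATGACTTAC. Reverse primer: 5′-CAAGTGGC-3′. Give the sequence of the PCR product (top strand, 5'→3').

Scanning the template, TAGATGACTTAC occurs at positions 19–30; this primer anneals to the bottom strand there with its 3' end pointing downstream.
Reverse complement of the reverse primer: GCCACTTG. This occurs on the top strand at positions 43–50.
The product is the template from position 19 through 50 (32 bp).

5'-TAGATGACTTACGATGCTATTTATGCCACTTG-3'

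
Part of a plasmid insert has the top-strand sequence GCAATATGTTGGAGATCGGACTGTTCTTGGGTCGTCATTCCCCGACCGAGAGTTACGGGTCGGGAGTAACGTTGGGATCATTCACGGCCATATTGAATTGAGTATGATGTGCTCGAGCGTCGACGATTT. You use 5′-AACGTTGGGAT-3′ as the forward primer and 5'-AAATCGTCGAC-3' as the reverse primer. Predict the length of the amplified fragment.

62 bp

Scanning the template, AACGTTGGGAT occurs at positions 68–78; this primer anneals to the bottom strand there with its 3' end pointing downstream.
Reverse complement of the reverse primer: GTCGACGATTT. This occurs on the top strand at positions 119–129.
The product runs from position 68 to position 129, so its length is 129 − 68 + 1 = 62 bp.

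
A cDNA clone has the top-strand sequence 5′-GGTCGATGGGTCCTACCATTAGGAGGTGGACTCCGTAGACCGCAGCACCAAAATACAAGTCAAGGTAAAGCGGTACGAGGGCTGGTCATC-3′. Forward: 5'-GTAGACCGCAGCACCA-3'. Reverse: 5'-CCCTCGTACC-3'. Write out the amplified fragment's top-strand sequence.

5'-GTAGACCGCAGCACCAAAATACAAGTCAAGGTAAAGCGGTACGAGGG-3'

Scanning the template, GTAGACCGCAGCACCA occurs at positions 35–50; this primer anneals to the bottom strand there with its 3' end pointing downstream.
Taking the reverse complement of CCCTCGTACC gives GGTACGAGGG, found at positions 72–81 on the template; the primer anneals here to the top strand with its 3' end pointing upstream.
The product is the template from position 35 through 81 (47 bp).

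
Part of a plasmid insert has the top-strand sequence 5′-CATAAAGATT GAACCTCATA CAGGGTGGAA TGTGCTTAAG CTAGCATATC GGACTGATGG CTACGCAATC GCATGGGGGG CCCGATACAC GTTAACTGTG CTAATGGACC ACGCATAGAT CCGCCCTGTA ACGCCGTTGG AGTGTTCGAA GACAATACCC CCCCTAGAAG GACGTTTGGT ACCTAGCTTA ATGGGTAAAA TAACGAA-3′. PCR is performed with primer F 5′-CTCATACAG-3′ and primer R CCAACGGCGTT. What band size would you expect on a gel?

126 bp

Scanning the template, CTCATACAG occurs at positions 15–23; this primer anneals to the bottom strand there with its 3' end pointing downstream.
The reverse primer's reverse complement is AACGCCGTTGG, which matches the template at positions 130–140.
The product runs from position 15 to position 140, so its length is 140 − 15 + 1 = 126 bp.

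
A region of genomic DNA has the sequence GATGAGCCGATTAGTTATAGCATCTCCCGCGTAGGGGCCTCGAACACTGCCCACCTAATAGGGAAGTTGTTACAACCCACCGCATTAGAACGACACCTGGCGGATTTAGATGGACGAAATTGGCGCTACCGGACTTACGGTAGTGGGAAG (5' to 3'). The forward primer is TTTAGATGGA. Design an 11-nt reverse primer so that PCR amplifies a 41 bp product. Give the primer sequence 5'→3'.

5'-CACTACCGTAA-3'

The forward primer binds at positions 105–114, so a 41 bp product ends at position 105 + 41 − 1 = 145.
The reverse primer anneals to the top strand over positions 135–145, i.e. to TTACGGTAGTG.
Its sequence written 5'→3' is the reverse complement: CACTACCGTAA.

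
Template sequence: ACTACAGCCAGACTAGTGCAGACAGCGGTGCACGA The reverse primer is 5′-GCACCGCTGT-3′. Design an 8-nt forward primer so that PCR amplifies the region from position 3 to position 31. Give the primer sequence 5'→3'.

The reverse primer's reverse complement ACAGCGGTGC matches the template at positions 22–31; the product starts at position 3.
The forward primer is identical to the top strand over positions 3–10: TACAGCCA.

5'-TACAGCCA-3'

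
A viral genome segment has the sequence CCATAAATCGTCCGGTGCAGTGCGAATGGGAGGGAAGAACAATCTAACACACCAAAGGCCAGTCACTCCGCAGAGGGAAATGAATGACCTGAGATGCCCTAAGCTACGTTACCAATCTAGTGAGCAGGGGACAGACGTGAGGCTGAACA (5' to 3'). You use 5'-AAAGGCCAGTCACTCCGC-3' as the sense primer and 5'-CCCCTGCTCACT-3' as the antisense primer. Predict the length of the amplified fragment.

77 bp

Forward primer AAAGGCCAGTCACTCCGC is found on the top strand at positions 54–71.
Reverse complement of the reverse primer: AGTGAGCAGGGG. This occurs on the top strand at positions 119–130.
The product runs from position 54 to position 130, so its length is 130 − 54 + 1 = 77 bp.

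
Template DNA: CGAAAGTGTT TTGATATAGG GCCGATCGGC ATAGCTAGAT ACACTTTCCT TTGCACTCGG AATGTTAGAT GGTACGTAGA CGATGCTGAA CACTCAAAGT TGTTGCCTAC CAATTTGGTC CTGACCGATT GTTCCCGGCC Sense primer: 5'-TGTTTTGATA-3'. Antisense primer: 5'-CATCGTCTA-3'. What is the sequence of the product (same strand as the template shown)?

The forward primer matches the template at positions 7–16.
Reverse complement of the reverse primer: TAGACGATG. This occurs on the top strand at positions 77–85.
The product is the template from position 7 through 85 (79 bp).

5'-TGTTTTGATATAGGGCCGATCGGCATAGCTAGATACACTTTCCTTTGCACTCGGAATGTTAGATGGTACGTAGACGATG-3'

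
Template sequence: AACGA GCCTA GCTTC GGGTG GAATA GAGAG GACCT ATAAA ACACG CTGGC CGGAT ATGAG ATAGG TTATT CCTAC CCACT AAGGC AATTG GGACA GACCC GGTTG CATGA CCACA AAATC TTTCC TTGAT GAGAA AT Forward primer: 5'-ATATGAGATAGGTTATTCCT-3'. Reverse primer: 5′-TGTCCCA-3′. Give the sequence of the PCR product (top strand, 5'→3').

5'-ATATGAGATAGGTTATTCCTACCCACTAAGGCAATTGGGACA-3'

Forward primer ATATGAGATAGGTTATTCCT is found on the top strand at positions 54–73.
Reverse complement of the reverse primer: TGGGACA. This occurs on the top strand at positions 89–95.
The product is the template from position 54 through 95 (42 bp).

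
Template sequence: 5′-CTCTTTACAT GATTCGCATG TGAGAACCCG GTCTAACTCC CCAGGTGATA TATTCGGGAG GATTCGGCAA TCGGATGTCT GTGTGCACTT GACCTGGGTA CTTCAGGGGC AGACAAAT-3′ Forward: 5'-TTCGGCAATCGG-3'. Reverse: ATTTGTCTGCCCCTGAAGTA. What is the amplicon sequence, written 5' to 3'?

The forward primer matches the template at positions 63–74.
Reverse complement of the reverse primer: TACTTCAGGGGCAGACAAAT. This occurs on the top strand at positions 99–118.
The product is the template from position 63 through 118 (56 bp).

5'-TTCGGCAATCGGATGTCTGTGTGCACTTGACCTGGGTACTTCAGGGGCAGACAAAT-3'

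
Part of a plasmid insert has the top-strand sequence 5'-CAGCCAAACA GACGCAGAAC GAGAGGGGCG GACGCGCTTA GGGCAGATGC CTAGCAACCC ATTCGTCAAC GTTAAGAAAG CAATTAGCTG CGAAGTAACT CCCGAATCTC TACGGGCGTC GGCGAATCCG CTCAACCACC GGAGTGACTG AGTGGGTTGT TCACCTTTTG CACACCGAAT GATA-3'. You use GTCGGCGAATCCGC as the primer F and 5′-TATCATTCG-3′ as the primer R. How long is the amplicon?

67 bp

The forward primer matches the template at positions 118–131.
Taking the reverse complement of TATCATTCG gives CGAATGATA, found at positions 176–184 on the template; the primer anneals here to the top strand with its 3' end pointing upstream.
The product runs from position 118 to position 184, so its length is 184 − 118 + 1 = 67 bp.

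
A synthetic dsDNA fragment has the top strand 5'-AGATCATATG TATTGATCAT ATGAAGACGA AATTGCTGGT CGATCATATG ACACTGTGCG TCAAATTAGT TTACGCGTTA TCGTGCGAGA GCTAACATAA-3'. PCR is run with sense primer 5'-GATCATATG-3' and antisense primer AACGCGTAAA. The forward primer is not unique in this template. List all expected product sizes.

78 bp, 65 bp, 38 bp

The forward primer GATCATATG matches the top strand at positions 2–10, 15–23, 42–50.
The reverse primer's reverse complement is TTTACGCGTT, matching at positions 70–79.
Each forward site pairs with the reverse site to give a product ending at position 79: sizes 78, 65, 38 bp.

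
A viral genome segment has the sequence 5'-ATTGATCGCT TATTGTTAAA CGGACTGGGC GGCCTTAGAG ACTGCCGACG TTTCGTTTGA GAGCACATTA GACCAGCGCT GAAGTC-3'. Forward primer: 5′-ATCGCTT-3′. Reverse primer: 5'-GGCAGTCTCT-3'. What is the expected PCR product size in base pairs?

Scanning the template, ATCGCTT occurs at positions 5–11; this primer anneals to the bottom strand there with its 3' end pointing downstream.
The reverse primer's reverse complement is AGAGACTGCC, which matches the template at positions 37–46.
Product length = (reverse-primer end) − (forward-primer start) + 1 = 46 − 5 + 1 = 42 bp.

42 bp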